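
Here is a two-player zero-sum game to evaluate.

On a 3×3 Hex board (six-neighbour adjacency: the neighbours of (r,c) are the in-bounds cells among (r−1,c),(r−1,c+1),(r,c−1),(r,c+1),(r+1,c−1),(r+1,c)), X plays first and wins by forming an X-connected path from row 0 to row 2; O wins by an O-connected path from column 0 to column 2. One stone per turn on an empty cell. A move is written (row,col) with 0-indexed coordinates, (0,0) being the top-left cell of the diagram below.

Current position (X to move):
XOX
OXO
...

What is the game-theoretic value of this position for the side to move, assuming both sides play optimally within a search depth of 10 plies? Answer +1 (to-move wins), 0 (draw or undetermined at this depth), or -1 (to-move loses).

value(XOX/OXO/..., X) = +1

p1 X@[XOX/OXO/...]: (2,0)[XOX/OXO/X..]+1* (2,1)[XOX/OXO/.X.]+1 (2,2)[XOX/OXO/..X]+1
p2 O@[XOX/OXO/X..] terminal -1; root [XOX/OXO/...] d10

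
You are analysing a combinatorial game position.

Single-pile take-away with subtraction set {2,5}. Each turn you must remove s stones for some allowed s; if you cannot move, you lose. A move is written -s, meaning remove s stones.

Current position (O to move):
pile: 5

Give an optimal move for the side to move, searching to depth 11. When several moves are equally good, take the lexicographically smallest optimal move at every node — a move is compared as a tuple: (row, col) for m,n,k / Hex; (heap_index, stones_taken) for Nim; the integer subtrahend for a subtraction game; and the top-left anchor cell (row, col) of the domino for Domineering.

[5] O move#1: -2:-1/3, -5:+1/0*
[0] end (terminal -1, X#2); searched 5 to 11

O's best at [5]: -5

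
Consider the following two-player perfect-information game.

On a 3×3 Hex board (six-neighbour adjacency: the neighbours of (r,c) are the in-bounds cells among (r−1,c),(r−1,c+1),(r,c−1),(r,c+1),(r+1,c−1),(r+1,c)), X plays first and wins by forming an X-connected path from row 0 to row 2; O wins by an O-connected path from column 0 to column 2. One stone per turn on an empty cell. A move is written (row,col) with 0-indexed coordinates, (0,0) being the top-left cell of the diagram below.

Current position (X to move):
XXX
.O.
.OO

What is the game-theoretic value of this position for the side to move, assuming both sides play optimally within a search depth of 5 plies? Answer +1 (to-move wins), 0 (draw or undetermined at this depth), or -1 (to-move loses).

value(XXX/.O./.OO, X) = -1

p1 X@[XXX/.O./.OO]: (1,0)[XXX/XO./.OO]-1* (1,2)[XXX/.OX/.OO]-1 (2,0)[XXX/.O./XOO]-1
p2 O@[XXX/XO./.OO]: (1,2)[XXX/XOO/.OO]-1 (2,0)[XXX/XO./OOO]+1*
p3 X@[XXX/XO./OOO] terminal -1; root [XXX/.O./.OO] d5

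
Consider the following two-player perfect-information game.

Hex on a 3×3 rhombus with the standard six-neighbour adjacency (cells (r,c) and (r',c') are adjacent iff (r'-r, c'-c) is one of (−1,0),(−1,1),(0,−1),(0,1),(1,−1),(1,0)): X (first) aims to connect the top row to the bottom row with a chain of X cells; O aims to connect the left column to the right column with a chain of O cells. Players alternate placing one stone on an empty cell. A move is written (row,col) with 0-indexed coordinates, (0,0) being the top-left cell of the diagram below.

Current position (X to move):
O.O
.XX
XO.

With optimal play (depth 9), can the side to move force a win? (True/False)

p1 X@[O.O/.XX/XO.]: (0,1)[OXO/.XX/XO.]+1* (1,0)[O.O/XXX/XO.]-1 (2,2)[O.O/.XX/XOX]-1
p2 O@[OXO/.XX/XO.] terminal -1; root [O.O/.XX/XO.] d9

X winning at [O.O/.XX/XO.]: True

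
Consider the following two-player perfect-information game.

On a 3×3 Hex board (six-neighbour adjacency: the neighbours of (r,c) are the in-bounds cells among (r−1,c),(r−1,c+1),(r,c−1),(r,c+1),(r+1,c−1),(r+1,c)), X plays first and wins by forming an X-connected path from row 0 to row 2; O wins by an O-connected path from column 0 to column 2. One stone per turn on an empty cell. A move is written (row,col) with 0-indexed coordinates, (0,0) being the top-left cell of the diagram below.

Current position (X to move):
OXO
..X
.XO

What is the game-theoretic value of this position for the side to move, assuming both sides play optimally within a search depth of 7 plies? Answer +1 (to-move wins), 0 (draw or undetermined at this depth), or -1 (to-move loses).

[OXO/..X/.XO] X move#1: (1,0):+1/OXO/X.X/.XO*, (1,1):+1/OXO/.XX/.XO, (2,0):+1/OXO/..X/XXO
[OXO/X.X/.XO] O move#2: (1,1):-1/OXO/XOX/.XO*, (2,0):-1/OXO/X.X/OXO
[OXO/XOX/.XO] X move#3: (2,0):+1/OXO/XOX/XXO*
[OXO/XOX/XXO] end (terminal -1, O#4); searched OXO/..X/.XO to 7

value(OXO/..X/.XO, X) = +1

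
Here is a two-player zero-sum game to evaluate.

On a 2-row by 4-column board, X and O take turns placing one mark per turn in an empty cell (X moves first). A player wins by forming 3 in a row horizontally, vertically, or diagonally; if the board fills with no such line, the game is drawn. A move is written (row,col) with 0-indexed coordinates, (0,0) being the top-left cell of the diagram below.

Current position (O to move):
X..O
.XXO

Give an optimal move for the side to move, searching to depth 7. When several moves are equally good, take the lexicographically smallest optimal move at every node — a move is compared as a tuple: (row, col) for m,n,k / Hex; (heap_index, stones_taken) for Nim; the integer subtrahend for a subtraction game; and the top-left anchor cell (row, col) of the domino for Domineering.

O's best at [X..O/.XXO]: (1,0)

p1 O@[X..O/.XXO]: (0,1)[XO.O/.XXO]-1 (0,2)[X.OO/.XXO]-1 (1,0)[X..O/OXXO]+0*
p2 X@[X..O/OXXO]: (0,1)[XX.O/OXXO]+0* (0,2)[X.XO/OXXO]+0
p3 O@[XX.O/OXXO]: (0,2)[XXOO/OXXO]+0*
p4 X@[XXOO/OXXO] terminal +0; root [X..O/.XXO] d7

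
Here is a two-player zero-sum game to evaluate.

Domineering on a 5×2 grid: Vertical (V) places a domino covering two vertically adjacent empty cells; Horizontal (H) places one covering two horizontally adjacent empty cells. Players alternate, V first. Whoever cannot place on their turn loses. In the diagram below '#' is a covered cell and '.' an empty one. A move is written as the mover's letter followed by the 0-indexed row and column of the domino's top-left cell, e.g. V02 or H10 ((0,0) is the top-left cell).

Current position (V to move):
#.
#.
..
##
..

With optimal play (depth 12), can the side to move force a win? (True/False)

V winning at [#./#./../##/..]: False

p1 V@[#./#./../##/..]: V01[##/##/../##/..]-1* V11[#./##/.#/##/..]-1
p2 H@[##/##/../##/..]: H20[##/##/##/##/..]+1* H40[##/##/../##/##]+1
p3 V@[##/##/##/##/..] terminal -1; root [#./#./../##/..] d12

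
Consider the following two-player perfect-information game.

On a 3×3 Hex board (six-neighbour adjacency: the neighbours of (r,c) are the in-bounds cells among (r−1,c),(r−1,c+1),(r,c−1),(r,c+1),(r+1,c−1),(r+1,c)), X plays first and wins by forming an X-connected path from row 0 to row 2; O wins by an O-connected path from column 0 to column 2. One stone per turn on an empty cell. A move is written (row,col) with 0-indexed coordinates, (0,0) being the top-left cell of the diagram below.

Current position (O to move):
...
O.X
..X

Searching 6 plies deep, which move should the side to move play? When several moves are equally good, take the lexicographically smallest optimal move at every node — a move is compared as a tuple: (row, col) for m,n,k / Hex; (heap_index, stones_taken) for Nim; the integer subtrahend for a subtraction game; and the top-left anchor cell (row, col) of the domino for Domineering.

p1 O@[.../O.X/..X]: (0,0)[O../O.X/..X]-1 (0,1)[.O./O.X/..X]-1 (0,2)[..O/O.X/..X]+1* (1,1)[.../OOX/..X]-1 (2,0)[.../O.X/O.X]-1 (2,1)[.../O.X/.OX]-1
p2 X@[..O/O.X/..X]: (0,0)[X.O/O.X/..X]-1* (0,1)[.XO/O.X/..X]-1 (1,1)[..O/OXX/..X]-1 (2,0)[..O/O.X/X.X]-1 (2,1)[..O/O.X/.XX]-1
p3 O@[X.O/O.X/..X]: (0,1)[XOO/O.X/..X]+1* (1,1)[X.O/OOX/..X]+1 (2,0)[X.O/O.X/O.X]+1 (2,1)[X.O/O.X/.OX]+1
p4 X@[XOO/O.X/..X] terminal -1; root [.../O.X/..X] d6

O's best at [.../O.X/..X]: (0,2)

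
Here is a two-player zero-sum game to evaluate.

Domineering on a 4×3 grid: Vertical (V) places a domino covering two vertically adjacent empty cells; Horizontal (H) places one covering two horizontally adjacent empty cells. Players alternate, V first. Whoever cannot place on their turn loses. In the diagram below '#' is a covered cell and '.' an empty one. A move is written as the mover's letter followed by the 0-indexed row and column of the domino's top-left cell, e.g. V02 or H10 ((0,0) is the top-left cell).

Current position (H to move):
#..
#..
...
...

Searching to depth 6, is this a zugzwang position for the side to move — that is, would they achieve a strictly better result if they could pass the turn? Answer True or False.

zugzwang(#../#../.../..., H) = False

p1 H@[#../#../.../...]: H01[###/#../.../...]-1* H11[#../###/.../...]-1 H20[#../#../##./...]-1 H21[#../#../.##/...]-1 H30[#../#../.../##.]-1 H31[#../#../.../.##]-1
p2 V@[###/#../.../...]: V11[###/##./.#./...]+1* V12[###/#.#/..#/...]-1 V20[###/#../#../#..]-1 V21[###/#../.#./.#.]+1 V22[###/#../..#/..#]-1
p3 H@[###/##./.#./...]: H30[###/##./.#./##.]-1* H31[###/##./.#./.##]-1
p4 V@[###/##./.#./##.]: V12[###/###/.##/##.]+1* V22[###/##./.##/###]+1
p5 H@[###/###/.##/##.] terminal -1; root [#../#../.../...] d6
if H skipped the turn, V would face:
~ p1 V@[#../#../.../...]: V01[##./##./.../...]+1* V02[#.#/#.#/.../...]+1 V11[#../##./.#./...]+1 V12[#../#.#/..#/...]-1 V20[#../#../#../#..]+1 V21[#../#../.#./.#.]+1 V22[#../#../..#/..#]+1
~ p2 H@[##./##./.../...]: H20[##./##./##./...]-1* H21[##./##./.##/...]-1 H30[##./##./.../##.]-1 H31[##./##./.../.##]-1
~ p3 V@[##./##./##./...]: V02[###/###/##./...]-1 V12[##./###/###/...]-1 V22[##./##./###/..#]+1*
~ p4 H@[##./##./###/..#]: H30[##./##./###/###]-1*
~ p5 V@[##./##./###/###]: V02[###/###/###/###]+1*
~ p6 H@[###/###/###/###] terminal -1; root [#../#../.../...] d6
compare (H): move=-1 vs pass=-1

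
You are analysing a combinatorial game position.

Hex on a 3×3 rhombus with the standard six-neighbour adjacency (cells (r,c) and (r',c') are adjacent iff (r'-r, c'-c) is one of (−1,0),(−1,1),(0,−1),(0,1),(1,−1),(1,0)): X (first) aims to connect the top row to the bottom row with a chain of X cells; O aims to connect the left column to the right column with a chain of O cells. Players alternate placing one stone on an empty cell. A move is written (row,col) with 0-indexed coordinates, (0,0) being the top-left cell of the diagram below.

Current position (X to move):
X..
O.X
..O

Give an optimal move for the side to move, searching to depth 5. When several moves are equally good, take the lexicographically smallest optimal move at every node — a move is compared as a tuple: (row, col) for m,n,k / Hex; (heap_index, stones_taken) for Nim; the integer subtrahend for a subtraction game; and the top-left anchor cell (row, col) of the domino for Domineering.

ply 1, X at X../O.X/..O | (0,1)=-1→XX./O.X/..O; (0,2)=-1→X.X/O.X/..O; (1,1)=+1→X../OXX/..O*; (2,0)=-1→X../O.X/X.O; (2,1)=-1→X../O.X/.XO
ply 2, O at X../OXX/..O | (0,1)=-1→XO./OXX/..O*; (0,2)=-1→X.O/OXX/..O; (2,0)=-1→X../OXX/O.O; (2,1)=-1→X../OXX/.OO
ply 3, X at XO./OXX/..O | (0,2)=+1→XOX/OXX/..O*; (2,0)=-1→XO./OXX/X.O; (2,1)=-1→XO./OXX/.XO
ply 4, O at XOX/OXX/..O | (2,0)=-1→XOX/OXX/O.O*; (2,1)=-1→XOX/OXX/.OO
ply 5, X at XOX/OXX/O.O | (2,1)=+1→XOX/OXX/OXO*
ply 6: XOX/OXX/OXO is terminal -1 (O); from X../O.X/..O depth 5

X's best at [X../O.X/..O]: (1,1)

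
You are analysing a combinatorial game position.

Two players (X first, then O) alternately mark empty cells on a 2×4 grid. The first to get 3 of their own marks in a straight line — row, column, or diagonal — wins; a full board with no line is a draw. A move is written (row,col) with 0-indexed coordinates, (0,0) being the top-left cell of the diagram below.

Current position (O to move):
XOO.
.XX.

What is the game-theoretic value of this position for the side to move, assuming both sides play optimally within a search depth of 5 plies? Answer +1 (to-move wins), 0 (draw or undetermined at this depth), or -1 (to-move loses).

ply 1, O at XOO./.XX. | (0,3)=+1→XOOO/.XX.*; (1,0)=-1→XOO./OXX.; (1,3)=-1→XOO./.XXO
ply 2: XOOO/.XX. is terminal -1 (X); from XOO./.XX. depth 5

value(XOO./.XX., O) = +1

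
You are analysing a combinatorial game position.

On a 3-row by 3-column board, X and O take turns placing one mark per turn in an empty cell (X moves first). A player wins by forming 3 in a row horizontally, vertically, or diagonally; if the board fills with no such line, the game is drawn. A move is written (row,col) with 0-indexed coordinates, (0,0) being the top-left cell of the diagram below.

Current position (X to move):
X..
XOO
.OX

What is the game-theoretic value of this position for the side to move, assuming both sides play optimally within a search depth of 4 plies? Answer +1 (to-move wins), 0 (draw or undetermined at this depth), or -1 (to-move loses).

[X../XOO/.OX] X move#1: (0,1):+1/XX./XOO/.OX*, (0,2):-1/X.X/XOO/.OX, (2,0):+1/X../XOO/XOX
[XX./XOO/.OX] O move#2: (0,2):-1/XXO/XOO/.OX*, (2,0):-1/XX./XOO/OOX
[XXO/XOO/.OX] X move#3: (2,0):+1/XXO/XOO/XOX*
[XXO/XOO/XOX] end (terminal -1, O#4); searched X../XOO/.OX to 4

value(X../XOO/.OX, X) = +1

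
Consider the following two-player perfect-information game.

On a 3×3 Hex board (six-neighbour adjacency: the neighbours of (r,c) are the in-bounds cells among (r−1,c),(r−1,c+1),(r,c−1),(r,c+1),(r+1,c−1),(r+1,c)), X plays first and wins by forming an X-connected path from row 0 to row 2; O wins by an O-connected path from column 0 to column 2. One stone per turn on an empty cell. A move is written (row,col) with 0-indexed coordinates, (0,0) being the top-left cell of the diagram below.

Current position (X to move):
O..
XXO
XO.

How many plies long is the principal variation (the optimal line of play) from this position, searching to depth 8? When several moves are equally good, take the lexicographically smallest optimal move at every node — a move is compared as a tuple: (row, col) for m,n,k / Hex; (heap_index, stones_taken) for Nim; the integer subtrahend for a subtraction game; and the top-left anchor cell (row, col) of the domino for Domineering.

PV length from [O../XXO/XO.]: 1 ply

[O../XXO/XO.] X move#1: (0,1):+1/OX./XXO/XO.*, (0,2):+1/O.X/XXO/XO., (2,2):+1/O../XXO/XOX
[OX./XXO/XO.] end (terminal -1, O#2); searched O../XXO/XO. to 8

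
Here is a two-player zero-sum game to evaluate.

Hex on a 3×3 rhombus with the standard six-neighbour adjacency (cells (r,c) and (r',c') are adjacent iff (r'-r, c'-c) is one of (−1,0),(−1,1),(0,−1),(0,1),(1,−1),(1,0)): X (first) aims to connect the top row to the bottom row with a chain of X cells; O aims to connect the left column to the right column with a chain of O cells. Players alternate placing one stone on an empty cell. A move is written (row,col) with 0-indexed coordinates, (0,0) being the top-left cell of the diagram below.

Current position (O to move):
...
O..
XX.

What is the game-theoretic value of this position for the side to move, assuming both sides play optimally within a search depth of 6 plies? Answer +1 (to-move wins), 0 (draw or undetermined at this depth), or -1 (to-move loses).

p1 O@[.../O../XX.]: (0,0)[O../O../XX.]-1 (0,1)[.O./O../XX.]-1 (0,2)[..O/O../XX.]+1* (1,1)[.../OO./XX.]+1 (1,2)[.../O.O/XX.]-1 (2,2)[.../O../XXO]-1
p2 X@[..O/O../XX.]: (0,0)[X.O/O../XX.]-1* (0,1)[.XO/O../XX.]-1 (1,1)[..O/OX./XX.]-1 (1,2)[..O/O.X/XX.]-1 (2,2)[..O/O../XXX]-1
p3 O@[X.O/O../XX.]: (0,1)[XOO/O../XX.]+1* (1,1)[X.O/OO./XX.]+1 (1,2)[X.O/O.O/XX.]+1 (2,2)[X.O/O../XXO]+1
p4 X@[XOO/O../XX.] terminal -1; root [.../O../XX.] d6

value(.../O../XX., O) = +1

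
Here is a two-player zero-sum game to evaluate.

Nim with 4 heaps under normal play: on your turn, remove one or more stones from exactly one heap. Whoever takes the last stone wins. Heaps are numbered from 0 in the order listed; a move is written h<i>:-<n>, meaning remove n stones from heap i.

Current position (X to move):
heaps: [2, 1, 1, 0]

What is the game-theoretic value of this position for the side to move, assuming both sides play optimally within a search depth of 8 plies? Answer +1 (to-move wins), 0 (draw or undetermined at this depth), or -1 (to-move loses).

[(2,1,1,0)] X move#1: h0:-1:-1/(1,1,1,0), h0:-2:+1/(0,1,1,0)*, h1:-1:-1/(2,0,1,0), h2:-1:-1/(2,1,0,0)
[(0,1,1,0)] O move#2: h1:-1:-1/(0,0,1,0)*, h2:-1:-1/(0,1,0,0)
[(0,0,1,0)] X move#3: h2:-1:+1/(0,0,0,0)*
[(0,0,0,0)] end (terminal -1, O#4); searched (2,1,1,0) to 8

value((2,1,1,0), X) = +1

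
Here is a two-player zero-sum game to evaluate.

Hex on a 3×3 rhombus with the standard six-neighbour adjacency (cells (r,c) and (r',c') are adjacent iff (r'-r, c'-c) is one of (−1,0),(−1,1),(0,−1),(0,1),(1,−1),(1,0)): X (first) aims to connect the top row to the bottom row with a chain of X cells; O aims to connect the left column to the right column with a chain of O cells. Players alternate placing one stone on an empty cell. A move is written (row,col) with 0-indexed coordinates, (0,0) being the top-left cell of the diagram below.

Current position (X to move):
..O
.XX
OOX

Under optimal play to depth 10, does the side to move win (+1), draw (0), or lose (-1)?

ply 1, X at ..O/.XX/OOX | (0,0)=+1→X.O/.XX/OOX*; (0,1)=+1→.XO/.XX/OOX; (1,0)=+1→..O/XXX/OOX
ply 2, O at X.O/.XX/OOX | (0,1)=-1→XOO/.XX/OOX*; (1,0)=-1→X.O/OXX/OOX
ply 3, X at XOO/.XX/OOX | (1,0)=+1→XOO/XXX/OOX*
ply 4: XOO/XXX/OOX is terminal -1 (O); from ..O/.XX/OOX depth 10

value(..O/.XX/OOX, X) = +1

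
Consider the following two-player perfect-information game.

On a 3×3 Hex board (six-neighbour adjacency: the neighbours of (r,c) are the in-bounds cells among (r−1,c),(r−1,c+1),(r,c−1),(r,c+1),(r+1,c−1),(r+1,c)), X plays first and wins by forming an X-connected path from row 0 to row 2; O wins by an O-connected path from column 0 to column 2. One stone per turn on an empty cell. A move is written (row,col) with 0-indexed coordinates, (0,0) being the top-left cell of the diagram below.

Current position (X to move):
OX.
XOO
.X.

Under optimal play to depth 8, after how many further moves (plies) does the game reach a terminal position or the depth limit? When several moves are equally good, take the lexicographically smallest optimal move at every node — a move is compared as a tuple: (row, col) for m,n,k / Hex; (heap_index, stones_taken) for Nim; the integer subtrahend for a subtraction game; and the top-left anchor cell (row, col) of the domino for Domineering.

ply 1, X at OX./XOO/.X. | (0,2)=-1→OXX/XOO/.X.; (2,0)=+1→OX./XOO/XX.*; (2,2)=-1→OX./XOO/.XX
ply 2: OX./XOO/XX. is terminal -1 (O); from OX./XOO/.X. depth 8

PV length from [OX./XOO/.X.]: 1 ply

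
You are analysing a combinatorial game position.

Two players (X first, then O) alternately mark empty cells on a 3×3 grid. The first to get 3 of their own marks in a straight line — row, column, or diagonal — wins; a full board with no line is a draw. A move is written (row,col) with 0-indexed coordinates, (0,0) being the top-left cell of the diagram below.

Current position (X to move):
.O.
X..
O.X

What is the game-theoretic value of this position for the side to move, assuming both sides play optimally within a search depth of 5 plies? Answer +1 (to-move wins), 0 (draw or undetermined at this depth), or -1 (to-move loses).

value(.O./X../O.X, X) = +1

ply 1, X at .O./X../O.X | (0,0)=-1→XO./X../O.X; (0,2)=+0→.OX/X../O.X; (1,1)=+1→.O./XX./O.X*; (1,2)=+1→.O./X.X/O.X; (2,1)=-1→.O./X../OXX
ply 2, O at .O./XX./O.X | (0,0)=-1→OO./XX./O.X*; (0,2)=-1→.OO/XX./O.X; (1,2)=-1→.O./XXO/O.X; (2,1)=-1→.O./XX./OOX
ply 3, X at OO./XX./O.X | (0,2)=+0→OOX/XX./O.X; (1,2)=+1→OO./XXX/O.X*; (2,1)=-1→OO./XX./OXX
ply 4: OO./XXX/O.X is terminal -1 (O); from .O./X../O.X depth 5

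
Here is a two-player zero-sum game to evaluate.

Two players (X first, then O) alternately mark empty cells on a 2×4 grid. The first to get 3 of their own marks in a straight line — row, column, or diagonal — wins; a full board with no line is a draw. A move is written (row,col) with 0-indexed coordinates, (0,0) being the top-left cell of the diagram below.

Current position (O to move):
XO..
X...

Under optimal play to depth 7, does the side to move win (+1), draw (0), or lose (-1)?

[XO../X...] O move#1: (0,2):+0/XOO./X...*, (0,3):+0/XO.O/X..., (1,1):+0/XO../XO.., (1,2):+0/XO../X.O., (1,3):+0/XO../X..O
[XOO./X...] X move#2: (0,3):+0/XOOX/X...*, (1,1):-1/XOO./XX.., (1,2):-1/XOO./X.X., (1,3):-1/XOO./X..X
[XOOX/X...] O move#3: (1,1):+0/XOOX/XO..*, (1,2):+0/XOOX/X.O., (1,3):+0/XOOX/X..O
[XOOX/XO..] X move#4: (1,2):+0/XOOX/XOX.*, (1,3):+0/XOOX/XO.X
[XOOX/XOX.] O move#5: (1,3):+0/XOOX/XOXO*
[XOOX/XOXO] end (terminal +0, X#6); searched XO../X... to 7

value(XO../X..., O) = 0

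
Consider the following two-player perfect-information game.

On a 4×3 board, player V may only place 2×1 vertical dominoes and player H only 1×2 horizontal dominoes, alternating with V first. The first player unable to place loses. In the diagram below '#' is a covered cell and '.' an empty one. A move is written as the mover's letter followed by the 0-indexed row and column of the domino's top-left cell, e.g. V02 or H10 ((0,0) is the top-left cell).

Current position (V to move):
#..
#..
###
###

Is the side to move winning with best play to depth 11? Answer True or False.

V winning at [#../#../###/###]: True

[#../#../###/###] V move#1: V01:+1/##./##./###/###*, V02:+1/#.#/#.#/###/###
[##./##./###/###] end (terminal -1, H#2); searched #../#../###/### to 11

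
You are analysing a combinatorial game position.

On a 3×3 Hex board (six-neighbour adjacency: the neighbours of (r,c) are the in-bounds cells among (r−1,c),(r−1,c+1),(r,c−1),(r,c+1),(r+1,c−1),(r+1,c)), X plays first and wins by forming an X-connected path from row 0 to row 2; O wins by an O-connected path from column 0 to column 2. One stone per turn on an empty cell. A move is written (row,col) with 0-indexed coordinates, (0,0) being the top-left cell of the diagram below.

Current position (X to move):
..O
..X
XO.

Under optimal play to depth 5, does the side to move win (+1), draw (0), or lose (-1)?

ply 1, X at ..O/..X/XO. | (0,0)=-1→X.O/..X/XO.; (0,1)=+1→.XO/..X/XO.*; (1,0)=+1→..O/X.X/XO.; (1,1)=-1→..O/.XX/XO.; (2,2)=-1→..O/..X/XOX
ply 2, O at .XO/..X/XO. | (0,0)=-1→OXO/..X/XO.*; (1,0)=-1→.XO/O.X/XO.; (1,1)=-1→.XO/.OX/XO.; (2,2)=-1→.XO/..X/XOO
ply 3, X at OXO/..X/XO. | (1,0)=+1→OXO/X.X/XO.*; (1,1)=+1→OXO/.XX/XO.; (2,2)=+1→OXO/..X/XOX
ply 4: OXO/X.X/XO. is terminal -1 (O); from ..O/..X/XO. depth 5

value(..O/..X/XO., X) = +1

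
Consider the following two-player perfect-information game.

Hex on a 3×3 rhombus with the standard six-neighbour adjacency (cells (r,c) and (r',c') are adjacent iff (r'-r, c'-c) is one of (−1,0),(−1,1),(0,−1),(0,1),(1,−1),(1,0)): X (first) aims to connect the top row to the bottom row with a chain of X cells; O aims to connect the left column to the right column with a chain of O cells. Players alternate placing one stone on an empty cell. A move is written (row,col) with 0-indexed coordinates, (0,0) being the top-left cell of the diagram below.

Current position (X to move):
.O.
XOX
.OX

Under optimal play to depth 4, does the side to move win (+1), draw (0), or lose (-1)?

value(.O./XOX/.OX, X) = +1

ply 1, X at .O./XOX/.OX | (0,0)=+1→XO./XOX/.OX*; (0,2)=+1→.OX/XOX/.OX; (2,0)=+1→.O./XOX/XOX
ply 2, O at XO./XOX/.OX | (0,2)=-1→XOO/XOX/.OX*; (2,0)=-1→XO./XOX/OOX
ply 3, X at XOO/XOX/.OX | (2,0)=+1→XOO/XOX/XOX*
ply 4: XOO/XOX/XOX is terminal -1 (O); from .O./XOX/.OX depth 4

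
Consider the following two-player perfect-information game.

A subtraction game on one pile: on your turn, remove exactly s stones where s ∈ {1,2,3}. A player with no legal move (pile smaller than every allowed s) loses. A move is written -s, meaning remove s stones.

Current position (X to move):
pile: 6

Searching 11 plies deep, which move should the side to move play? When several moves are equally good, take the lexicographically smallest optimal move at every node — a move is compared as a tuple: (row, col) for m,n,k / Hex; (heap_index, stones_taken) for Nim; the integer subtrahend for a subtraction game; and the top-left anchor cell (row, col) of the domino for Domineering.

[6] X move#1: -1:-1/5, -2:+1/4*, -3:-1/3
[4] O move#2: -1:-1/3*, -2:-1/2, -3:-1/1
[3] X move#3: -1:-1/2, -2:-1/1, -3:+1/0*
[0] end (terminal -1, O#4); searched 6 to 11

X's best at [6]: -2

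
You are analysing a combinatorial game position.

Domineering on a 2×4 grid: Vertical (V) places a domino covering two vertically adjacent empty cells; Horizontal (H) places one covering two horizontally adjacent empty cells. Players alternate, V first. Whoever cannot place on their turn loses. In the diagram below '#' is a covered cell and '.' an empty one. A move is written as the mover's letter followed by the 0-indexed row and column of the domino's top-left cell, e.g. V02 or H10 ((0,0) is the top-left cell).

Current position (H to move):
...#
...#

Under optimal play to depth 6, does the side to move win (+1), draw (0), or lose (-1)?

ply 1, H at ...#/...# | H00=+1→##.#/...#*; H01=+1→.###/...#; H10=+1→...#/##.#; H11=+1→...#/.###
ply 2, V at ##.#/...# | V02=-1→####/..##*
ply 3, H at ####/..## | H10=+1→####/####*
ply 4: ####/#### is terminal -1 (V); from ...#/...# depth 6

value(...#/...#, H) = +1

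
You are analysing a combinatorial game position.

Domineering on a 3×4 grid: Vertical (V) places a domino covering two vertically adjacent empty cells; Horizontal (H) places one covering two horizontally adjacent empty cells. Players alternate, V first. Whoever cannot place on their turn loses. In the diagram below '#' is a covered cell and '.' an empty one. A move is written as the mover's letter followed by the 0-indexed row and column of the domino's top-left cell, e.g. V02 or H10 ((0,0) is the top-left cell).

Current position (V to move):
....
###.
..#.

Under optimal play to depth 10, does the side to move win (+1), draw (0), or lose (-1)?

[..../###./..#.] V move#1: V03:-1/...#/####/..#.*, V13:-1/..../####/..##
[...#/####/..#.] H move#2: H00:+1/##.#/####/..#.*, H01:+1/.###/####/..#., H20:+1/...#/####/###.
[##.#/####/..#.] end (terminal -1, V#3); searched ..../###./..#. to 10

value(..../###./..#., V) = -1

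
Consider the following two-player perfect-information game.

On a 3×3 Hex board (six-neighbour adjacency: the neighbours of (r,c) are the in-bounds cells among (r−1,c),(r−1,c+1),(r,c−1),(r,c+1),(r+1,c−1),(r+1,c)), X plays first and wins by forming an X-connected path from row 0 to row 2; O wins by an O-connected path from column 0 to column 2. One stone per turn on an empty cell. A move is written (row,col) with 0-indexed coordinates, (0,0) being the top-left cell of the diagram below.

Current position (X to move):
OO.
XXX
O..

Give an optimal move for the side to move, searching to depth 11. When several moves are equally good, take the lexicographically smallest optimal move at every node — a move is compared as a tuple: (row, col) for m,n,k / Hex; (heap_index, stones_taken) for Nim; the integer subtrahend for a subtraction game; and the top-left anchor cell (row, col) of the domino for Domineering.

X's best at [OO./XXX/O..]: (0,2)

p1 X@[OO./XXX/O..]: (0,2)[OOX/XXX/O..]+1* (2,1)[OO./XXX/OX.]-1 (2,2)[OO./XXX/O.X]-1
p2 O@[OOX/XXX/O..]: (2,1)[OOX/XXX/OO.]-1* (2,2)[OOX/XXX/O.O]-1
p3 X@[OOX/XXX/OO.]: (2,2)[OOX/XXX/OOX]+1*
p4 O@[OOX/XXX/OOX] terminal -1; root [OO./XXX/O..] d11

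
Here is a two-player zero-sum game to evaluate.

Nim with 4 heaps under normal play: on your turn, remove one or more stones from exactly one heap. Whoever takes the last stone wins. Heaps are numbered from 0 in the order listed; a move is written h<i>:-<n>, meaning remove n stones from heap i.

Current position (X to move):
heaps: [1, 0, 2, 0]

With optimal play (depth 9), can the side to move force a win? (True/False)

X winning at [(1,0,2,0)]: True

[(1,0,2,0)] X move#1: h0:-1:-1/(0,0,2,0), h2:-1:+1/(1,0,1,0)*, h2:-2:-1/(1,0,0,0)
[(1,0,1,0)] O move#2: h0:-1:-1/(0,0,1,0)*, h2:-1:-1/(1,0,0,0)
[(0,0,1,0)] X move#3: h2:-1:+1/(0,0,0,0)*
[(0,0,0,0)] end (terminal -1, O#4); searched (1,0,2,0) to 9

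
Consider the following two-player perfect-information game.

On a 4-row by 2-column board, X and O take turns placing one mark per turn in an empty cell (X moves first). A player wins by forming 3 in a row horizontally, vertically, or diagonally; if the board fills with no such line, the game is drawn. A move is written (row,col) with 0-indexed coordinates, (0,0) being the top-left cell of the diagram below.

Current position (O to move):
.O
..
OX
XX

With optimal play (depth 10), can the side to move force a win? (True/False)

O winning at [.O/../OX/XX]: False

p1 O@[.O/../OX/XX]: (0,0)[OO/../OX/XX]-1 (1,0)[.O/O./OX/XX]-1 (1,1)[.O/.O/OX/XX]+0*
p2 X@[.O/.O/OX/XX]: (0,0)[XO/.O/OX/XX]+0* (1,0)[.O/XO/OX/XX]+0
p3 O@[XO/.O/OX/XX]: (1,0)[XO/OO/OX/XX]+0*
p4 X@[XO/OO/OX/XX] terminal +0; root [.O/../OX/XX] d10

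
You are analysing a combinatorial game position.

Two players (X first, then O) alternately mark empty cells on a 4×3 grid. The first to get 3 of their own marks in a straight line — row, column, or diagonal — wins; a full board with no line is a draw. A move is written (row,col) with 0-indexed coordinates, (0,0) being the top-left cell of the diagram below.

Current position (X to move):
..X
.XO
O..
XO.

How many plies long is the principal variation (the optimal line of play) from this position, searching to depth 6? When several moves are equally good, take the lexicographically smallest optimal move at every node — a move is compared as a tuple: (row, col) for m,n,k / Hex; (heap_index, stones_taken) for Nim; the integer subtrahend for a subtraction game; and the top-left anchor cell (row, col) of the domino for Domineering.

ply 1, X at ..X/.XO/O../XO. | (0,0)=+1→X.X/.XO/O../XO.*; (0,1)=+1→.XX/.XO/O../XO.; (1,0)=-1→..X/XXO/O../XO.; (2,1)=+0→..X/.XO/OX./XO.; (2,2)=+0→..X/.XO/O.X/XO.; (3,2)=+0→..X/.XO/O../XOX
ply 2, O at X.X/.XO/O../XO. | (0,1)=-1→XOX/.XO/O../XO.*; (1,0)=-1→X.X/OXO/O../XO.; (2,1)=-1→X.X/.XO/OO./XO.; (2,2)=-1→X.X/.XO/O.O/XO.; (3,2)=-1→X.X/.XO/O../XOO
ply 3, X at XOX/.XO/O../XO. | (1,0)=-1→XOX/XXO/O../XO.; (2,1)=+0→XOX/.XO/OX./XO.; (2,2)=+1→XOX/.XO/O.X/XO.*; (3,2)=+0→XOX/.XO/O../XOX
ply 4: XOX/.XO/O.X/XO. is terminal -1 (O); from ..X/.XO/O../XO. depth 6

PV length from [..X/.XO/O../XO.]: 3 plies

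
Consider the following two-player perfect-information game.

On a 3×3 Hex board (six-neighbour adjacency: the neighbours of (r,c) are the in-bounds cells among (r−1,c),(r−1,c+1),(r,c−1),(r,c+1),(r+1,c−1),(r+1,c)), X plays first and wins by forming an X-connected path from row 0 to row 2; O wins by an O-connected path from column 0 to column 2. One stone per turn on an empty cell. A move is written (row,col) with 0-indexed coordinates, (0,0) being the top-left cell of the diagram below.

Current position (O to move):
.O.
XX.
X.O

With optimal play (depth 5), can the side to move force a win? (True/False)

O winning at [.O./XX./X.O]: False

p1 O@[.O./XX./X.O]: (0,0)[OO./XX./X.O]-1* (0,2)[.OO/XX./X.O]-1 (1,2)[.O./XXO/X.O]-1 (2,1)[.O./XX./XOO]-1
p2 X@[OO./XX./X.O]: (0,2)[OOX/XX./X.O]+1* (1,2)[OO./XXX/X.O]-1 (2,1)[OO./XX./XXO]-1
p3 O@[OOX/XX./X.O] terminal -1; root [.O./XX./X.O] d5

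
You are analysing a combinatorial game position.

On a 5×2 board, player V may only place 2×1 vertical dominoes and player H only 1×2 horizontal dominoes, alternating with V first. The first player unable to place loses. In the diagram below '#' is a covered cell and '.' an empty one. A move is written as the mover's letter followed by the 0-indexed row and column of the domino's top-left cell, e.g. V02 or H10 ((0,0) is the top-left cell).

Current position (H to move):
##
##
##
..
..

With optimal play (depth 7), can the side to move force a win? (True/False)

H winning at [##/##/##/../..]: True

p1 H@[##/##/##/../..]: H30[##/##/##/##/..]+1* H40[##/##/##/../##]+1
p2 V@[##/##/##/##/..] terminal -1; root [##/##/##/../..] d7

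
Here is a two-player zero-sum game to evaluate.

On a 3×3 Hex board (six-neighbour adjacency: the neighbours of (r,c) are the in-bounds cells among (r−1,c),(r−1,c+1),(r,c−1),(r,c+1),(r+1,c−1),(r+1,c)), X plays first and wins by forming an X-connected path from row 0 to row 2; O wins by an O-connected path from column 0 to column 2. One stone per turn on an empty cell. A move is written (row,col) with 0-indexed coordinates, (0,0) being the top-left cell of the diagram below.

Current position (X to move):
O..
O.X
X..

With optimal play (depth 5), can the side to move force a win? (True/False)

[O../O.X/X..] X move#1: (0,1):+1/OX./O.X/X..*, (0,2):+1/O.X/O.X/X.., (1,1):+1/O../OXX/X.., (2,1):-1/O../O.X/XX., (2,2):-1/O../O.X/X.X
[OX./O.X/X..] O move#2: (0,2):-1/OXO/O.X/X..*, (1,1):-1/OX./OOX/X.., (2,1):-1/OX./O.X/XO., (2,2):-1/OX./O.X/X.O
[OXO/O.X/X..] X move#3: (1,1):+1/OXO/OXX/X..*, (2,1):-1/OXO/O.X/XX., (2,2):-1/OXO/O.X/X.X
[OXO/OXX/X..] end (terminal -1, O#4); searched O../O.X/X.. to 5

X winning at [O../O.X/X..]: True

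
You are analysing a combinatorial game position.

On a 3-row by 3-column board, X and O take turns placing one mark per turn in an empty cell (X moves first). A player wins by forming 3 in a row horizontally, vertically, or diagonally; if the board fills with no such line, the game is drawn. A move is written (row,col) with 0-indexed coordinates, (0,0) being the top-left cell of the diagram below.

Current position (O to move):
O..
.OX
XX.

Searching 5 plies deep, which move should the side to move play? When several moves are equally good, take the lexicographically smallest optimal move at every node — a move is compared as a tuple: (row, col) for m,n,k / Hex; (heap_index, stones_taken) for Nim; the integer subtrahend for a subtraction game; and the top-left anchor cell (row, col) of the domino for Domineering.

[O../.OX/XX.] O move#1: (0,1):-1/OO./.OX/XX., (0,2):-1/O.O/.OX/XX., (1,0):-1/O../OOX/XX., (2,2):+1/O../.OX/XXO*
[O../.OX/XXO] end (terminal -1, X#2); searched O../.OX/XX. to 5

O's best at [O../.OX/XX.]: (2,2)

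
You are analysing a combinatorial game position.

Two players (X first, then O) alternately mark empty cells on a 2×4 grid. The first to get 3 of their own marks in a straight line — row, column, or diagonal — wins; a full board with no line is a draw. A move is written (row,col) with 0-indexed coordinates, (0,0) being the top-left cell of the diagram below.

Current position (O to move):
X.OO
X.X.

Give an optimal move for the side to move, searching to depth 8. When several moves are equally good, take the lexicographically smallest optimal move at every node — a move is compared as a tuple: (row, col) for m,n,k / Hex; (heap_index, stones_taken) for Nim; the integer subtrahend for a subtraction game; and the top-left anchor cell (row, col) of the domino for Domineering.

ply 1, O at X.OO/X.X. | (0,1)=+1→XOOO/X.X.*; (1,1)=+0→X.OO/XOX.; (1,3)=-1→X.OO/X.XO
ply 2: XOOO/X.X. is terminal -1 (X); from X.OO/X.X. depth 8

O's best at [X.OO/X.X.]: (0,1)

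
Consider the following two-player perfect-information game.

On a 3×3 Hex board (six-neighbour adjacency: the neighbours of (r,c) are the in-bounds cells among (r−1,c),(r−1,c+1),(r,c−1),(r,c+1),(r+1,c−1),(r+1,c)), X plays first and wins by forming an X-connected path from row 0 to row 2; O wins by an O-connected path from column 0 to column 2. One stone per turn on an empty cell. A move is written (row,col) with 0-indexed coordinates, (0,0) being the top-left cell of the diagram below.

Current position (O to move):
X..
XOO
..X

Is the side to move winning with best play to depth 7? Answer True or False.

p1 O@[X../XOO/..X]: (0,1)[XO./XOO/..X]-1 (0,2)[X.O/XOO/..X]-1 (2,0)[X../XOO/O.X]+1* (2,1)[X../XOO/.OX]-1
p2 X@[X../XOO/O.X] terminal -1; root [X../XOO/..X] d7

O winning at [X../XOO/..X]: True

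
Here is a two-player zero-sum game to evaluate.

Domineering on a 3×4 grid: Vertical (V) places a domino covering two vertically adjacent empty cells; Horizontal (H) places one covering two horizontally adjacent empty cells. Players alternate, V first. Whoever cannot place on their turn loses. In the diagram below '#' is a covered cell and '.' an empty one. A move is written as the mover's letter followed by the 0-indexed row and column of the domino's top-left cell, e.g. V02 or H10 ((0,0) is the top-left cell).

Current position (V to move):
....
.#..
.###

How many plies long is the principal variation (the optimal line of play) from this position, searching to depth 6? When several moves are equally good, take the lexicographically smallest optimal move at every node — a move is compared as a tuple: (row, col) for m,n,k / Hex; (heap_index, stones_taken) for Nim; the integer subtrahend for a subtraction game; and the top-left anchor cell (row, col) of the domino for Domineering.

[..../.#../.###] V move#1: V00:-1/#.../##../.###, V02:+1/..#./.##./.###*, V03:+1/...#/.#.#/.###, V10:-1/..../##../####
[..#./.##./.###] H move#2: H00:-1/###./.##./.###*
[###./.##./.###] V move#3: V03:+1/####/.###/.###*, V10:+1/###./###./####
[####/.###/.###] end (terminal -1, H#4); searched ..../.#../.### to 6

PV length from [..../.#../.###]: 3 plies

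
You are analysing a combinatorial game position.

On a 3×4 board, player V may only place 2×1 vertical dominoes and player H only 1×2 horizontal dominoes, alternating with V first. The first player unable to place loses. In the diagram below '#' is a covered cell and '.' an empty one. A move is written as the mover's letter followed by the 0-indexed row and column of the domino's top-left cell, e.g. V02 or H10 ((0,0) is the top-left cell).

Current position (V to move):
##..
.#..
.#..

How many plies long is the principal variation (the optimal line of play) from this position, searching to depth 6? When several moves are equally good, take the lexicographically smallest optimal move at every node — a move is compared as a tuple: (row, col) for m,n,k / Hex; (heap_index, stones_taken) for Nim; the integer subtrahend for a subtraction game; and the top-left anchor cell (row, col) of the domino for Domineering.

PV length from [##../.#../.#..]: 3 plies

ply 1, V at ##../.#../.#.. | V02=+1→###./.##./.#..*; V03=+1→##.#/.#.#/.#..; V10=-1→##../##../##..; V12=+1→##../.##./.##.; V13=+1→##../.#.#/.#.#
ply 2, H at ###./.##./.#.. | H22=-1→###./.##./.###*
ply 3, V at ###./.##./.### | V03=+1→####/.###/.###*; V10=+1→###./###./####
ply 4: ####/.###/.### is terminal -1 (H); from ##../.#../.#.. depth 6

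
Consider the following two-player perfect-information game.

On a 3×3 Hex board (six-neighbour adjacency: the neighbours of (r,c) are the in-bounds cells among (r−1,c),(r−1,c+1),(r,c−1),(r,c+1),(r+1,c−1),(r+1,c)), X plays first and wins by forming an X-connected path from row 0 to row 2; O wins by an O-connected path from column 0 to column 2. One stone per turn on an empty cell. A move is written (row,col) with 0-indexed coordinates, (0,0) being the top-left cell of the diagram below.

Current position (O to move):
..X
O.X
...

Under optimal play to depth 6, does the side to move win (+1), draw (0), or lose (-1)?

value(..X/O.X/..., O) = -1

ply 1, O at ..X/O.X/... | (0,0)=-1→O.X/O.X/...*; (0,1)=-1→.OX/O.X/...; (1,1)=-1→..X/OOX/...; (2,0)=-1→..X/O.X/O..; (2,1)=-1→..X/O.X/.O.; (2,2)=-1→..X/O.X/..O
ply 2, X at O.X/O.X/... | (0,1)=+1→OXX/O.X/...*; (1,1)=+1→O.X/OXX/...; (2,0)=+1→O.X/O.X/X..; (2,1)=+1→O.X/O.X/.X.; (2,2)=+1→O.X/O.X/..X
ply 3, O at OXX/O.X/... | (1,1)=-1→OXX/OOX/...*; (2,0)=-1→OXX/O.X/O..; (2,1)=-1→OXX/O.X/.O.; (2,2)=-1→OXX/O.X/..O
ply 4, X at OXX/OOX/... | (2,0)=+1→OXX/OOX/X..*; (2,1)=+1→OXX/OOX/.X.; (2,2)=+1→OXX/OOX/..X
ply 5, O at OXX/OOX/X.. | (2,1)=-1→OXX/OOX/XO.*; (2,2)=-1→OXX/OOX/X.O
ply 6, X at OXX/OOX/XO. | (2,2)=+1→OXX/OOX/XOX*
ply 7: OXX/OOX/XOX is terminal -1 (O); from ..X/O.X/... depth 6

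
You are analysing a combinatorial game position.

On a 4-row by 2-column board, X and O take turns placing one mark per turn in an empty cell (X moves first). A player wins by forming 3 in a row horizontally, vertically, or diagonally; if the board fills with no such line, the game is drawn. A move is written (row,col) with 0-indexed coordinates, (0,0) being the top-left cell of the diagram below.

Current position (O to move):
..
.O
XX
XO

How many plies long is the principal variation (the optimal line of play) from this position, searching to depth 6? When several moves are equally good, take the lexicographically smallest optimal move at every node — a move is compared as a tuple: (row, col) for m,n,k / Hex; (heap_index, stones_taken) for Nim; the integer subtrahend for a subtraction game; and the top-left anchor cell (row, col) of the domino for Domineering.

PV length from [../.O/XX/XO]: 3 plies

p1 O@[../.O/XX/XO]: (0,0)[O./.O/XX/XO]-1 (0,1)[.O/.O/XX/XO]-1 (1,0)[../OO/XX/XO]+0*
p2 X@[../OO/XX/XO]: (0,0)[X./OO/XX/XO]+0* (0,1)[.X/OO/XX/XO]+0
p3 O@[X./OO/XX/XO]: (0,1)[XO/OO/XX/XO]+0*
p4 X@[XO/OO/XX/XO] terminal +0; root [../.O/XX/XO] d6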